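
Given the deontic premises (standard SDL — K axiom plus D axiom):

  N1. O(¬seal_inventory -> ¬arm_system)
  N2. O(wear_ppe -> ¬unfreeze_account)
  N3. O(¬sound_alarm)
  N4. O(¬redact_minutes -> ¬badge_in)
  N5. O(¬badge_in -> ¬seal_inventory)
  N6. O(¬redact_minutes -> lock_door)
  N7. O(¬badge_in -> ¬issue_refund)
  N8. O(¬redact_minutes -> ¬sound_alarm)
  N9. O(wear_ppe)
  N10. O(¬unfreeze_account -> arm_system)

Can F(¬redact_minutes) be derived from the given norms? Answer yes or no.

Premise 9 gives O(wear_ppe).
Applying K to premise 2 (O(wear_ppe -> ¬unfreeze_account)) and O(wear_ppe) yields O(¬unfreeze_account).
With premise 10, O(¬unfreeze_account -> arm_system), the K-axiom yields O(arm_system).
Premise 1 is O(¬seal_inventory -> ¬arm_system); contrapositively O(arm_system -> seal_inventory). Since O(arm_system) holds, K gives O(seal_inventory).
Premise 5, O(¬badge_in -> ¬seal_inventory), contraposes to O(seal_inventory -> badge_in); with O(seal_inventory) we get O(badge_in).
Premise 4, O(¬redact_minutes -> ¬badge_in), contraposes to O(badge_in -> redact_minutes); with O(badge_in) we get O(redact_minutes).
Premises 3, 6, 7, 8 do not contribute to this derivation.
So O(redact_minutes) holds, i.e. F(¬redact_minutes). The claim follows.

Yes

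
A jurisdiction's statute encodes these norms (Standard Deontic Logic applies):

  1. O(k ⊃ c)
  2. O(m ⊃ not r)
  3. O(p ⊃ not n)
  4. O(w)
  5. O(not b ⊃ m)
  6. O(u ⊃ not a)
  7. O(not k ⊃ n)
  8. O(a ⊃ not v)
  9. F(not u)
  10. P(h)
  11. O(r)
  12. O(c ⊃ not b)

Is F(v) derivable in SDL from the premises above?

No

Premise 8 is O(a ⊃ not v), but O(a) is not derivable from the premises, so it does not yield O(not v).
No other premise forces O(not v). An ideal world satisfying every premise can still have v true, so F(v) is not derivable.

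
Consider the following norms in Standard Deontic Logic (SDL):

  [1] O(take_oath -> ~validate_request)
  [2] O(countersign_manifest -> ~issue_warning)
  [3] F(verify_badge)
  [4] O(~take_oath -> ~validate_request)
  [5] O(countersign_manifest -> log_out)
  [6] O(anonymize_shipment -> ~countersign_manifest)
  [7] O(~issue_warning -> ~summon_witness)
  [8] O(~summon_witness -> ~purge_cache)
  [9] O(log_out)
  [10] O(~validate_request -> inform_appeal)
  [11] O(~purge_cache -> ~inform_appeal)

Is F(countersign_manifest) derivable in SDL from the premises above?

Yes

Premises 1 and 4 cover both cases: O(take_oath -> ~validate_request) and O(~take_oath -> ~validate_request). Since take_oath ∨ ~take_oath is a tautology, O(~validate_request) follows.
Premise 10 is O(~validate_request -> inform_appeal); since O(~validate_request), deontic closure gives O(inform_appeal).
The contrapositive of premise 11 (O(~purge_cache -> ~inform_appeal)) is O(inform_appeal -> purge_cache), and O(inform_appeal) is already established, so O(purge_cache).
Premise 8 is O(~summon_witness -> ~purge_cache); contrapositively O(purge_cache -> summon_witness). Since O(purge_cache) holds, K gives O(summon_witness).
The contrapositive of premise 7 (O(~issue_warning -> ~summon_witness)) is O(summon_witness -> issue_warning), and O(summon_witness) is already established, so O(issue_warning).
The contrapositive of premise 2 (O(countersign_manifest -> ~issue_warning)) is O(issue_warning -> ~countersign_manifest), and O(issue_warning) is already established, so O(~countersign_manifest).
Premises 3, 5, 6, 9 do not contribute to this derivation.
So O(~countersign_manifest) holds, i.e. F(countersign_manifest). The claim follows.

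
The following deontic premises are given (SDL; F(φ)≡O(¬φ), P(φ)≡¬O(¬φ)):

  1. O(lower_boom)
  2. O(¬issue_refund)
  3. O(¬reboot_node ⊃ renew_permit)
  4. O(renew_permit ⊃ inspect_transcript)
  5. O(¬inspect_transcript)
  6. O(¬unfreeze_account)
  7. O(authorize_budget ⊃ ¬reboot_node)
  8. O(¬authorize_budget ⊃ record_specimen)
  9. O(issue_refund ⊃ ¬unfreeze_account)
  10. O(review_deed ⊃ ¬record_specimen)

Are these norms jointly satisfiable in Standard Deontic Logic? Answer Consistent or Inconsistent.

Consistent

Premise 9 is O(issue_refund ⊃ ¬unfreeze_account); even if O(¬unfreeze_account) held, inferring O(issue_refund) would be affirming the consequent — invalid.
So O(issue_refund) is not derivable, and the apparent clash with O(¬issue_refund) does not arise.
A world satisfying every obligation exists (e.g. authorize_budget=false, inspect_transcript=false, issue_refund=false, lower_boom=true, reboot_node=true, record_specimen=true, renew_permit=false, review_deed=false, unfreeze_account=false); no atom is both obligatory and forbidden, so the set is consistent.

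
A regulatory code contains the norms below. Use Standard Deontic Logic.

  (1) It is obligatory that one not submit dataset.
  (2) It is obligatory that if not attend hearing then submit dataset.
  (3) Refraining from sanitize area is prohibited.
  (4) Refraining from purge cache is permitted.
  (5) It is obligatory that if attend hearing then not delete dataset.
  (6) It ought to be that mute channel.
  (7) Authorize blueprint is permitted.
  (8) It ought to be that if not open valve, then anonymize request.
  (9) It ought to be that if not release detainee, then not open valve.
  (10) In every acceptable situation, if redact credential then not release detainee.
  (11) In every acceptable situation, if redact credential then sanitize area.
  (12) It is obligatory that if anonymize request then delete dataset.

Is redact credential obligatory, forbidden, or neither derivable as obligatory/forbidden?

From premise 1 we have O(¬submit_dataset).
Premise 2, O(¬attend_hearing → submit_dataset), contraposes to O(¬submit_dataset → attend_hearing); with O(¬submit_dataset) we get O(attend_hearing).
From O(attend_hearing) and premise 5, O(attend_hearing → ¬delete_dataset), we obtain O(¬delete_dataset).
The contrapositive of premise 12 (O(anonymize_request → delete_dataset)) is O(¬delete_dataset → ¬anonymize_request), and O(¬delete_dataset) is already established, so O(¬anonymize_request).
Premise 8 is O(¬open_valve → anonymize_request); contrapositively O(¬anonymize_request → open_valve). Since O(¬anonymize_request) holds, K gives O(open_valve).
Premise 9 is O(¬release_detainee → ¬open_valve); contrapositively O(open_valve → release_detainee). Since O(open_valve) holds, K gives O(release_detainee).
Premise 10 is O(redact_credential → ¬release_detainee); contrapositively O(release_detainee → ¬redact_credential). Since O(release_detainee) holds, K gives O(¬redact_credential).
Premises 3, 4, 6, 7, 11 do not contribute to this derivation.
Thus O(¬redact_credential), which is F(redact_credential): redact_credential is forbidden.

Forbidden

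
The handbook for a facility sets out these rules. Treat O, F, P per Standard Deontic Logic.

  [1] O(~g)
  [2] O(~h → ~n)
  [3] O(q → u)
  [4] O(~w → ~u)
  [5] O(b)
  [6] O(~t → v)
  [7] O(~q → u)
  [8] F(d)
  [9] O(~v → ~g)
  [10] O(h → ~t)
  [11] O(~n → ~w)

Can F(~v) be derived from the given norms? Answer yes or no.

Premises 3 and 7 are O(q → u) and O(~q → u); every ideal world satisfies q or ~q, so in either case u holds — hence O(u).
The contrapositive of premise 4 (O(~w → ~u)) is O(u → w), and O(u) is already established, so O(w).
Premise 11, O(~n → ~w), contraposes to O(w → n); with O(w) we get O(n).
Premise 2, O(~h → ~n), contraposes to O(n → h); with O(n) we get O(h).
With premise 10, O(h → ~t), the K-axiom yields O(~t).
With premise 6, O(~t → v), the K-axiom yields O(v).
Premises 1, 5, 8, 9 do not contribute to this derivation.
So O(v) holds, i.e. F(~v). The claim follows.

Yes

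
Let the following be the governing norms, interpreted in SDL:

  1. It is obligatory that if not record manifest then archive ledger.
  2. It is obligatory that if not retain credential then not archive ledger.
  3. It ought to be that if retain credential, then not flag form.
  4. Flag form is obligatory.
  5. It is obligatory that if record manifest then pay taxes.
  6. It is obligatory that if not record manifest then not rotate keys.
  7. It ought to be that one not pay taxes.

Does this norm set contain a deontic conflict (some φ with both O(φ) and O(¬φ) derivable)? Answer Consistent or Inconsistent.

Inconsistent

Premise 4 gives O(flag_form).
Premise 3 is O(retain_credential → ¬flag_form); contrapositively O(flag_form → ¬retain_credential). Since O(flag_form) holds, K gives O(¬retain_credential).
Premise 2 is O(¬retain_credential → ¬archive_ledger); since O(¬retain_credential), deontic closure gives O(¬archive_ledger).
Premise 1 is O(¬record_manifest → archive_ledger); contrapositively O(¬archive_ledger → record_manifest). Since O(¬archive_ledger) holds, K gives O(record_manifest).
Applying K to premise 5 (O(record_manifest → pay_taxes)) and O(record_manifest) yields O(pay_taxes).
Yet premise 7 states O(¬pay_taxes).
We now have both O(pay_taxes) and O(¬pay_taxes) — pay_taxes is simultaneously obligatory and forbidden, violating the D-axiom.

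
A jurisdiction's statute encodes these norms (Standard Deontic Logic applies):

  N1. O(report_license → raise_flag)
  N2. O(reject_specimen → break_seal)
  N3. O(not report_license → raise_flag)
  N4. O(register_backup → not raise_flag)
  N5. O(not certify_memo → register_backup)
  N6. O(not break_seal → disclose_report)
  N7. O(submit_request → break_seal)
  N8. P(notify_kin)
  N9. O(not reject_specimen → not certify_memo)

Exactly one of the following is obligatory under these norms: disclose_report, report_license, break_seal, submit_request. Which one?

By case analysis on not report_license: premise 3 gives O(not report_license → raise_flag) and premise 1 gives O(report_license → raise_flag), so O(raise_flag) either way.
Premise 4, O(register_backup → not raise_flag), contraposes to O(raise_flag → not register_backup); with O(raise_flag) we get O(not register_backup).
Premise 5 is O(not certify_memo → register_backup); contrapositively O(not register_backup → certify_memo). Since O(not register_backup) holds, K gives O(certify_memo).
Premise 9, O(not reject_specimen → not certify_memo), contraposes to O(certify_memo → reject_specimen); with O(certify_memo) we get O(reject_specimen).
From O(reject_specimen) and premise 2, O(reject_specimen → break_seal), we obtain O(break_seal).
So O(break_seal) holds — break_seal is obligatory. None of the other listed options is made obligatory by any chain of premises.

break_seal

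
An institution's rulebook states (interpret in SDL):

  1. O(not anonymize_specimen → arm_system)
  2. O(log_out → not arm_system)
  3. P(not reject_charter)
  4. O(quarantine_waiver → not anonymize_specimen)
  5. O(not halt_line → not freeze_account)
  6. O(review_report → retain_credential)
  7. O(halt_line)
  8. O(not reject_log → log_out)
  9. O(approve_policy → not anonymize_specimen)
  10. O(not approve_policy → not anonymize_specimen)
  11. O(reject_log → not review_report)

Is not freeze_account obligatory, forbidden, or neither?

Premise 5 is O(not halt_line → not freeze_account), but O(not halt_line) is not derivable from the premises, so it does not yield O(not freeze_account).
No premise or chain of K-axiom applications forces O(not freeze_account), and none forces O(freeze_account). So not freeze_account is neither obligatory nor forbidden under these norms.

Neither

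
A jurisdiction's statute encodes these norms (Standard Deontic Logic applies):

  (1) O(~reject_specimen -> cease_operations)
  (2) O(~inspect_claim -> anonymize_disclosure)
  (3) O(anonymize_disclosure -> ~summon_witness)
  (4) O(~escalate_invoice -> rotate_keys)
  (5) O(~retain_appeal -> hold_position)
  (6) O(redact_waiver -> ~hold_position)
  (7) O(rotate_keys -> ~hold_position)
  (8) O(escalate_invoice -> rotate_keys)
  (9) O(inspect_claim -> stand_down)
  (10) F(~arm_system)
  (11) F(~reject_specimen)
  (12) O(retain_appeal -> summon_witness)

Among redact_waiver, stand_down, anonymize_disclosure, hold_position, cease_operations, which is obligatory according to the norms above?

By case analysis on ~escalate_invoice: premise 4 gives O(~escalate_invoice -> rotate_keys) and premise 8 gives O(escalate_invoice -> rotate_keys), so O(rotate_keys) either way.
Applying K to premise 7 (O(rotate_keys -> ~hold_position)) and O(rotate_keys) yields O(~hold_position).
Premise 5 is O(~retain_appeal -> hold_position); contrapositively O(~hold_position -> retain_appeal). Since O(~hold_position) holds, K gives O(retain_appeal).
Premise 12 is O(retain_appeal -> summon_witness); since O(retain_appeal), deontic closure gives O(summon_witness).
The contrapositive of premise 3 (O(anonymize_disclosure -> ~summon_witness)) is O(summon_witness -> ~anonymize_disclosure), and O(summon_witness) is already established, so O(~anonymize_disclosure).
Premise 2 is O(~inspect_claim -> anonymize_disclosure); contrapositively O(~anonymize_disclosure -> inspect_claim). Since O(~anonymize_disclosure) holds, K gives O(inspect_claim).
Premise 9 is O(inspect_claim -> stand_down); since O(inspect_claim), deontic closure gives O(stand_down).
So O(stand_down) holds — stand_down is obligatory. None of the other listed options is made obligatory by any chain of premises.

stand_down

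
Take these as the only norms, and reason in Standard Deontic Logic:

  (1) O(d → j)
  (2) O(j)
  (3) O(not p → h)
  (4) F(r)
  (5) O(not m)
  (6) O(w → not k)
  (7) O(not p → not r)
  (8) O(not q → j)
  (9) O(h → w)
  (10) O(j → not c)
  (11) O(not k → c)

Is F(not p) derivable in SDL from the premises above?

From premise 2 we have O(j).
With premise 10, O(j → not c), the K-axiom yields O(not c).
Premise 11, O(not k → c), contraposes to O(not c → k); with O(not c) we get O(k).
Premise 6 is O(w → not k); contrapositively O(k → not w). Since O(k) holds, K gives O(not w).
Premise 9 is O(h → w); contrapositively O(not w → not h). Since O(not w) holds, K gives O(not h).
The contrapositive of premise 3 (O(not p → h)) is O(not h → p), and O(not h) is already established, so O(p).
Premises 1, 4, 5, 7, 8 do not contribute to this derivation.
So O(p) holds, i.e. F(not p). The claim follows.

Yes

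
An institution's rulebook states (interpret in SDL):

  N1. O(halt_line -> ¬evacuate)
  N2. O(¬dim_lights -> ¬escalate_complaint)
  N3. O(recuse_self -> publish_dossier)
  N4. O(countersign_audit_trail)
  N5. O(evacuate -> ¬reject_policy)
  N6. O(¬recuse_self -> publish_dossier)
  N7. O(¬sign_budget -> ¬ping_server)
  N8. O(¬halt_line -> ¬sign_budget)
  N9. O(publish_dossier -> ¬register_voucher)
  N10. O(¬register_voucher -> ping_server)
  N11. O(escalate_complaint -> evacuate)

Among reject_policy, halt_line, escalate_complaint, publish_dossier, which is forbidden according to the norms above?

escalate_complaint

By case analysis on ¬recuse_self: premise 6 gives O(¬recuse_self -> publish_dossier) and premise 3 gives O(recuse_self -> publish_dossier), so O(publish_dossier) either way.
Applying K to premise 9 (O(publish_dossier -> ¬register_voucher)) and O(publish_dossier) yields O(¬register_voucher).
With premise 10, O(¬register_voucher -> ping_server), the K-axiom yields O(ping_server).
Premise 7 is O(¬sign_budget -> ¬ping_server); contrapositively O(ping_server -> sign_budget). Since O(ping_server) holds, K gives O(sign_budget).
Premise 8 is O(¬halt_line -> ¬sign_budget); contrapositively O(sign_budget -> halt_line). Since O(sign_budget) holds, K gives O(halt_line).
Premise 1 is O(halt_line -> ¬evacuate); since O(halt_line), deontic closure gives O(¬evacuate).
Premise 11 is O(escalate_complaint -> evacuate); contrapositively O(¬evacuate -> ¬escalate_complaint). Since O(¬evacuate) holds, K gives O(¬escalate_complaint).
So O(¬escalate_complaint) holds, i.e. escalate_complaint is forbidden. None of the other listed options is forbidden under the premises.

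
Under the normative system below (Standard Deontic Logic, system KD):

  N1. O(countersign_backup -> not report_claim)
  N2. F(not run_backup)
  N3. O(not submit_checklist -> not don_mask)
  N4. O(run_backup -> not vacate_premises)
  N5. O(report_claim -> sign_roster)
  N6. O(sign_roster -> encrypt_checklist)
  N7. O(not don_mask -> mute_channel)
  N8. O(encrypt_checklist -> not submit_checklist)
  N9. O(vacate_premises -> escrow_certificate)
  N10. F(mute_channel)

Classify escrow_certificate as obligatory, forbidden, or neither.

Premise 9 is O(vacate_premises -> escrow_certificate), but O(vacate_premises) is not derivable from the premises, so it does not yield O(escrow_certificate).
No premise or chain of K-axiom applications forces O(escrow_certificate), and none forces O(not escrow_certificate). So escrow_certificate is neither obligatory nor forbidden under these norms.

Neither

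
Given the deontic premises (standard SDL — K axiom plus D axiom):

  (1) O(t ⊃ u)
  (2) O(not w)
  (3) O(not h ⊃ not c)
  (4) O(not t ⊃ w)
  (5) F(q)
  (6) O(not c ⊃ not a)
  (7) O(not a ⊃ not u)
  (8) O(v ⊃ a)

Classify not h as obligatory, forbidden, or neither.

Forbidden

Premise 2 states O(not w) outright.
Premise 4 is O(not t ⊃ w); contrapositively O(not w ⊃ t). Since O(not w) holds, K gives O(t).
Premise 1 is O(t ⊃ u); since O(t), deontic closure gives O(u).
The contrapositive of premise 7 (O(not a ⊃ not u)) is O(u ⊃ a), and O(u) is already established, so O(a).
The contrapositive of premise 6 (O(not c ⊃ not a)) is O(a ⊃ c), and O(a) is already established, so O(c).
Premise 3 is O(not h ⊃ not c); contrapositively O(c ⊃ h). Since O(c) holds, K gives O(h).
Premises 5, 8 do not contribute to this derivation.
Thus O(h), which is F(not h): not h is forbidden.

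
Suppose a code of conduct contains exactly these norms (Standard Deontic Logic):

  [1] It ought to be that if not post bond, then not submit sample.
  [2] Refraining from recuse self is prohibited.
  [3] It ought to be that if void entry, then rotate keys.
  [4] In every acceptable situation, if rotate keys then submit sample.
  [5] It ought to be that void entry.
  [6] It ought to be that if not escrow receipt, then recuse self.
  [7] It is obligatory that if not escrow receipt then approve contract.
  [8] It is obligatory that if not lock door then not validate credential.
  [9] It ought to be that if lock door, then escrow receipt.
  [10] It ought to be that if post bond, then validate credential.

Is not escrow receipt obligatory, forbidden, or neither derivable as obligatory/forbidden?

Forbidden

Premise 5 gives O(void_entry).
From O(void_entry) and premise 3, O(void_entry → rotate_keys), we obtain O(rotate_keys).
Applying K to premise 4 (O(rotate_keys → submit_sample)) and O(rotate_keys) yields O(submit_sample).
Premise 1, O(¬post_bond → ¬submit_sample), contraposes to O(submit_sample → post_bond); with O(submit_sample) we get O(post_bond).
With premise 10, O(post_bond → validate_credential), the K-axiom yields O(validate_credential).
Premise 8 is O(¬lock_door → ¬validate_credential); contrapositively O(validate_credential → lock_door). Since O(validate_credential) holds, K gives O(lock_door).
Premise 9 is O(lock_door → escrow_receipt); since O(lock_door), deontic closure gives O(escrow_receipt).
Premises 2, 6, 7 do not contribute to this derivation.
Thus O(escrow_receipt), which is F(¬escrow_receipt): ¬escrow_receipt is forbidden.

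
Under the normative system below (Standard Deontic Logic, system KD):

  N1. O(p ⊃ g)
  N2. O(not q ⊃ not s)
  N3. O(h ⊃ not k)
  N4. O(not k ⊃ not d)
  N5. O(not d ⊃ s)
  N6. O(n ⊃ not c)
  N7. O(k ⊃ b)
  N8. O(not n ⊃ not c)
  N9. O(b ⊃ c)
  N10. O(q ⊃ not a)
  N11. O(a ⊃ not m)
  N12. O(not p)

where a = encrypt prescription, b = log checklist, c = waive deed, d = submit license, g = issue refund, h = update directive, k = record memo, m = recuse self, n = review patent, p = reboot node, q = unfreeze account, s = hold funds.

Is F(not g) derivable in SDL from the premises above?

No

Premise 1 is O(p ⊃ g), but O(p) is not derivable from the premises, so it does not yield O(g).
No other premise forces O(g). An ideal world satisfying every premise can still have not g true, so F(not g) is not derivable.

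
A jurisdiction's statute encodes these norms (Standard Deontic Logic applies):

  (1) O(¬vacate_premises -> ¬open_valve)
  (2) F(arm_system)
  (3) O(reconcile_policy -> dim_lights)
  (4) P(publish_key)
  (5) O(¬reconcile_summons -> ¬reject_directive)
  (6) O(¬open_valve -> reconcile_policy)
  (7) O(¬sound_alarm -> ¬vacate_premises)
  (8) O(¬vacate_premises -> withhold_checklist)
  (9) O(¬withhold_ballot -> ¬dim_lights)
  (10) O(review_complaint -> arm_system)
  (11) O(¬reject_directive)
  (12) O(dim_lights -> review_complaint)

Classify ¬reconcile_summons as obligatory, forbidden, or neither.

Neither

Premise 5 is O(¬reconcile_summons -> ¬reject_directive); even if O(¬reject_directive) held, inferring O(¬reconcile_summons) would be affirming the consequent — invalid.
No premise or chain of K-axiom applications forces O(¬reconcile_summons), and none forces O(reconcile_summons). So ¬reconcile_summons is neither obligatory nor forbidden under these norms.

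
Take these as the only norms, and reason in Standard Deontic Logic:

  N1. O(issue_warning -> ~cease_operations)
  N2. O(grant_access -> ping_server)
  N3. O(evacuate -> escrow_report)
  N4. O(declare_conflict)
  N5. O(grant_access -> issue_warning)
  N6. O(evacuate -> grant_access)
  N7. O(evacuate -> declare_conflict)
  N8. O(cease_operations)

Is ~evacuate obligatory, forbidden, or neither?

Premise 8 states O(cease_operations) outright.
Premise 1 is O(issue_warning -> ~cease_operations); contrapositively O(cease_operations -> ~issue_warning). Since O(cease_operations) holds, K gives O(~issue_warning).
The contrapositive of premise 5 (O(grant_access -> issue_warning)) is O(~issue_warning -> ~grant_access), and O(~issue_warning) is already established, so O(~grant_access).
Premise 6 is O(evacuate -> grant_access); contrapositively O(~grant_access -> ~evacuate). Since O(~grant_access) holds, K gives O(~evacuate).
Premises 2, 3, 4, 7 do not contribute to this derivation.
Hence ~evacuate is obligatory.

Obligatory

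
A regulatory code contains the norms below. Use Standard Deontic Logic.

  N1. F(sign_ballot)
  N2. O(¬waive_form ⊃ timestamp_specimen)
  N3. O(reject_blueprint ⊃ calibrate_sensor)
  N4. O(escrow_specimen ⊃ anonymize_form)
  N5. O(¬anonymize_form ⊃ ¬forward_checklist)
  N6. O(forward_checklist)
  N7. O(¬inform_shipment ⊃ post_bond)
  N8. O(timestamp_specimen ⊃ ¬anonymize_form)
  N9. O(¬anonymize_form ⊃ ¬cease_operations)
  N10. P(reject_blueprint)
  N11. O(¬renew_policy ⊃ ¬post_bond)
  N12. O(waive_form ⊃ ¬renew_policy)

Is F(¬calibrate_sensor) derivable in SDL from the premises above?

No

Premise 3 is O(reject_blueprint ⊃ calibrate_sensor), but O(reject_blueprint) is not derivable from the premises (the permission P(reject_blueprint) asserts only ¬O(¬reject_blueprint), not O(reject_blueprint)), so it does not yield O(calibrate_sensor).
No other premise forces O(calibrate_sensor). An ideal world satisfying every premise can still have ¬calibrate_sensor true, so F(¬calibrate_sensor) is not derivable.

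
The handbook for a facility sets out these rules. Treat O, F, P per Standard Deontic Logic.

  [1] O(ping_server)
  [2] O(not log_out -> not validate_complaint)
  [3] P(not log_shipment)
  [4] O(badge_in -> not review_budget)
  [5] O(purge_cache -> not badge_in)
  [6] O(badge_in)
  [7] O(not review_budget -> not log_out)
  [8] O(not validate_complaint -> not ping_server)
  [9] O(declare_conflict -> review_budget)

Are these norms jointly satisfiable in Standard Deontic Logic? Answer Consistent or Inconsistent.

Inconsistent

Premise 1 states O(ping_server) outright.
Premise 8, O(not validate_complaint -> not ping_server), contraposes to O(ping_server -> validate_complaint); with O(ping_server) we get O(validate_complaint).
Premise 2, O(not log_out -> not validate_complaint), contraposes to O(validate_complaint -> log_out); with O(validate_complaint) we get O(log_out).
Premise 7 is O(not review_budget -> not log_out); contrapositively O(log_out -> review_budget). Since O(log_out) holds, K gives O(review_budget).
Premise 4, O(badge_in -> not review_budget), contraposes to O(review_budget -> not badge_in); with O(review_budget) we get O(not badge_in).
However, premise 6 gives O(badge_in).
We now have both O(not badge_in) and O(badge_in) — badge_in is simultaneously obligatory and forbidden, violating the D-axiom.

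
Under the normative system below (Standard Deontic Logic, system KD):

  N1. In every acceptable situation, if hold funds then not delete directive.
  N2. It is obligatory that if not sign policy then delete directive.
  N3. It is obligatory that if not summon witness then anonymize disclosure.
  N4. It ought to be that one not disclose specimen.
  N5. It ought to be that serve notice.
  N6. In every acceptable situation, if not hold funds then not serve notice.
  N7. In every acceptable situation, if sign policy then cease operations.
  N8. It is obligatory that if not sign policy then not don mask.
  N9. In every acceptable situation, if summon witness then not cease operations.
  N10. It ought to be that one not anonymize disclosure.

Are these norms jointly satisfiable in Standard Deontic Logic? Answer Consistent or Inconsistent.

Inconsistent

Premise 5 gives O(serve_notice).
The contrapositive of premise 6 (O(¬hold_funds → ¬serve_notice)) is O(serve_notice → hold_funds), and O(serve_notice) is already established, so O(hold_funds).
From O(hold_funds) and premise 1, O(hold_funds → ¬delete_directive), we obtain O(¬delete_directive).
Premise 2, O(¬sign_policy → delete_directive), contraposes to O(¬delete_directive → sign_policy); with O(¬delete_directive) we get O(sign_policy).
Applying K to premise 7 (O(sign_policy → cease_operations)) and O(sign_policy) yields O(cease_operations).
The contrapositive of premise 9 (O(summon_witness → ¬cease_operations)) is O(cease_operations → ¬summon_witness), and O(cease_operations) is already established, so O(¬summon_witness).
Premise 3 is O(¬summon_witness → anonymize_disclosure); since O(¬summon_witness), deontic closure gives O(anonymize_disclosure).
Yet premise 10 states O(¬anonymize_disclosure).
We now have both O(anonymize_disclosure) and O(¬anonymize_disclosure) — anonymize_disclosure is simultaneously obligatory and forbidden, violating the D-axiom.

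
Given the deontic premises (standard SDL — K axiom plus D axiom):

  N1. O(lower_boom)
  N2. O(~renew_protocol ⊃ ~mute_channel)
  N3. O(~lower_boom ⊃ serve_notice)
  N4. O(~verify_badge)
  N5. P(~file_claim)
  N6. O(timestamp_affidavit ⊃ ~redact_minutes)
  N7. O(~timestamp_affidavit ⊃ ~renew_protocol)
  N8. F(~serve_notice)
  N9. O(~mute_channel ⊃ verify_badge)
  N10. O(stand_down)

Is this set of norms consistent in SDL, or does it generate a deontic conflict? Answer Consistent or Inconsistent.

Premise 3 is O(~lower_boom ⊃ serve_notice); even if O(serve_notice) held, inferring O(~lower_boom) would be affirming the consequent — invalid.
So O(~lower_boom) is not derivable, and the apparent clash with O(lower_boom) does not arise.
A world satisfying every obligation exists (e.g. file_claim=false, lower_boom=true, mute_channel=true, redact_minutes=false, renew_protocol=true, serve_notice=true, stand_down=true, timestamp_affidavit=true, verify_badge=false); no atom is both obligatory and forbidden, so the set is consistent.

Consistent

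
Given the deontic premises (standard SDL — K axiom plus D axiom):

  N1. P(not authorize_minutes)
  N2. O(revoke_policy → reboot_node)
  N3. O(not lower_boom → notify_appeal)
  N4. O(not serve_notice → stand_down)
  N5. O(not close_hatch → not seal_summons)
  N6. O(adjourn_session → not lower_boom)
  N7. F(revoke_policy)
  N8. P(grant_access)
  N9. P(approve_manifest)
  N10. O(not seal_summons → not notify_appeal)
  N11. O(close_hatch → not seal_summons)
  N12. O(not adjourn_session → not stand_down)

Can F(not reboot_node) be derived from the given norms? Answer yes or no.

Premise 2 is O(revoke_policy → reboot_node), but O(revoke_policy) is not derivable from the premises, so it does not yield O(reboot_node).
No other premise forces O(reboot_node). An ideal world satisfying every premise can still have not reboot_node true, so F(not reboot_node) is not derivable.

No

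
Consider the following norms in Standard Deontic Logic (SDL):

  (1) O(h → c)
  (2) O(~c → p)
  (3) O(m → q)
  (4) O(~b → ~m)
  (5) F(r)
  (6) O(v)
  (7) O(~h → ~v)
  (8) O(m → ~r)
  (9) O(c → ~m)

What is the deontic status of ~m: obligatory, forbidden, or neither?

Obligatory

Premise 6 gives O(v).
The contrapositive of premise 7 (O(~h → ~v)) is O(v → h), and O(v) is already established, so O(h).
Applying K to premise 1 (O(h → c)) and O(h) yields O(c).
Applying K to premise 9 (O(c → ~m)) and O(c) yields O(~m).
Premises 2, 3, 4, 5, 8 do not contribute to this derivation.
Hence ~m is obligatory.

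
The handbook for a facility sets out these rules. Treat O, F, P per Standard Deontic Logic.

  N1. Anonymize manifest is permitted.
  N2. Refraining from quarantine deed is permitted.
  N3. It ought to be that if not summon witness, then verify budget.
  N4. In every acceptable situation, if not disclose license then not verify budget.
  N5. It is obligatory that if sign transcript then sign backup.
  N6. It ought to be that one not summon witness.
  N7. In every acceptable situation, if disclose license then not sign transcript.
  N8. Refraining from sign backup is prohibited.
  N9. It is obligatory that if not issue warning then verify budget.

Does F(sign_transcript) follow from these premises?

Yes

Premise 6 gives O(¬summon_witness).
Applying K to premise 3 (O(¬summon_witness → verify_budget)) and O(¬summon_witness) yields O(verify_budget).
Premise 4 is O(¬disclose_license → ¬verify_budget); contrapositively O(verify_budget → disclose_license). Since O(verify_budget) holds, K gives O(disclose_license).
From O(disclose_license) and premise 7, O(disclose_license → ¬sign_transcript), we obtain O(¬sign_transcript).
Premises 1, 2, 5, 8, 9 do not contribute to this derivation.
So O(¬sign_transcript) holds, i.e. F(sign_transcript). The claim follows.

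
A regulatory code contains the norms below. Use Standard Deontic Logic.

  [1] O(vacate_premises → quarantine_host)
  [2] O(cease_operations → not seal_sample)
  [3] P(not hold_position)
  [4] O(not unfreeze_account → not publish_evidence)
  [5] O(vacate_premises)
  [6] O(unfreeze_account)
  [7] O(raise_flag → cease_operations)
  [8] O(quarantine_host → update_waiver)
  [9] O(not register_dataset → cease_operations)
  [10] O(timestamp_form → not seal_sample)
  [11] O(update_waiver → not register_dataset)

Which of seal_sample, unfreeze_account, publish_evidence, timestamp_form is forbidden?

seal_sample

Premise 5 gives O(vacate_premises).
Applying K to premise 1 (O(vacate_premises → quarantine_host)) and O(vacate_premises) yields O(quarantine_host).
Premise 8 is O(quarantine_host → update_waiver); since O(quarantine_host), deontic closure gives O(update_waiver).
Applying K to premise 11 (O(update_waiver → not register_dataset)) and O(update_waiver) yields O(not register_dataset).
Premise 9 is O(not register_dataset → cease_operations); since O(not register_dataset), deontic closure gives O(cease_operations).
Applying K to premise 2 (O(cease_operations → not seal_sample)) and O(cease_operations) yields O(not seal_sample).
So O(not seal_sample) holds, i.e. seal_sample is forbidden. None of the other listed options is forbidden under the premises.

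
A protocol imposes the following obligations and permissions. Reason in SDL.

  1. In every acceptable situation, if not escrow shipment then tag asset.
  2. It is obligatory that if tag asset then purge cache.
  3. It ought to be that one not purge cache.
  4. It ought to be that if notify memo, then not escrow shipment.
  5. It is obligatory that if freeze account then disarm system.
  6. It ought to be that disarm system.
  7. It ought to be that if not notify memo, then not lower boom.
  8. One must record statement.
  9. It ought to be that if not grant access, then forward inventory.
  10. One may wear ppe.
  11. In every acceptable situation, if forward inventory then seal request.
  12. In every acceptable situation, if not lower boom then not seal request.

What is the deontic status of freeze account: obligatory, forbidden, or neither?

Premise 5 is O(freeze_account → disarm_system); even if O(disarm_system) held, inferring O(freeze_account) would be affirming the consequent — invalid.
No premise or chain of K-axiom applications forces O(freeze_account), and none forces O(¬freeze_account). So freeze_account is neither obligatory nor forbidden under these norms.

Neither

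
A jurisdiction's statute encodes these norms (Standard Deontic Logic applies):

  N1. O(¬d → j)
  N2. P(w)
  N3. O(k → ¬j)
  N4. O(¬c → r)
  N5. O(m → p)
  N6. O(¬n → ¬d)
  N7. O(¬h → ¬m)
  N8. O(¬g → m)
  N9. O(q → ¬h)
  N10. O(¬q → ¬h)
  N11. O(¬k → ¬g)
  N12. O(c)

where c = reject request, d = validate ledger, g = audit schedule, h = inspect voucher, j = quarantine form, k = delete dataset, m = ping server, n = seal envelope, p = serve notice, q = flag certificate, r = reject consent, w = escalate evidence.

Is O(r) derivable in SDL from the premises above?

Premise 4 is O(¬c → r), but O(¬c) is not derivable from the premises, so it does not yield O(r).
No other premise forces O(r). An ideal world satisfying every premise can still have r false, so O(r) is not derivable.

No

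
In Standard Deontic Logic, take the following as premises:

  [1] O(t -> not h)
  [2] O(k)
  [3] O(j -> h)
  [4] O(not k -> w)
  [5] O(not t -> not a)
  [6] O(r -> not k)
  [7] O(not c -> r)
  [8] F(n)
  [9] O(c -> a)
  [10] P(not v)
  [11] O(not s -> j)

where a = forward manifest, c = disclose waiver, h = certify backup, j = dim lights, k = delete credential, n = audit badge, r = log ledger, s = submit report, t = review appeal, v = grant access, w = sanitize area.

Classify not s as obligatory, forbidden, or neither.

Forbidden

From premise 2 we have O(k).
Premise 6, O(r -> not k), contraposes to O(k -> not r); with O(k) we get O(not r).
The contrapositive of premise 7 (O(not c -> r)) is O(not r -> c), and O(not r) is already established, so O(c).
Premise 9 is O(c -> a); since O(c), deontic closure gives O(a).
The contrapositive of premise 5 (O(not t -> not a)) is O(a -> t), and O(a) is already established, so O(t).
From O(t) and premise 1, O(t -> not h), we obtain O(not h).
Premise 3 is O(j -> h); contrapositively O(not h -> not j). Since O(not h) holds, K gives O(not j).
Premise 11, O(not s -> j), contraposes to O(not j -> s); with O(not j) we get O(s).
Premises 4, 8, 10 do not contribute to this derivation.
Thus O(s), which is F(not s): not s is forbidden.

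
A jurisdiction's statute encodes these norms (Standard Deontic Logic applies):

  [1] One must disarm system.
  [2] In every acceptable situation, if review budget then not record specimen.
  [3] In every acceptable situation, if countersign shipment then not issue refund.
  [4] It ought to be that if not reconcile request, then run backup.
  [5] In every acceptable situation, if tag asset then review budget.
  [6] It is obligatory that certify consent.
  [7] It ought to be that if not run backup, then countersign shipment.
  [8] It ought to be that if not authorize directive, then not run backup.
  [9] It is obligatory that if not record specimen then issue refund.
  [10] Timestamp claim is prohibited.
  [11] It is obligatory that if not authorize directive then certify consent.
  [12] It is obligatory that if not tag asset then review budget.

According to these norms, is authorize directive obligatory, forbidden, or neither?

Obligatory

By case analysis on ¬tag_asset: premise 12 gives O(¬tag_asset → review_budget) and premise 5 gives O(tag_asset → review_budget), so O(review_budget) either way.
From O(review_budget) and premise 2, O(review_budget → ¬record_specimen), we obtain O(¬record_specimen).
Premise 9 is O(¬record_specimen → issue_refund); since O(¬record_specimen), deontic closure gives O(issue_refund).
The contrapositive of premise 3 (O(countersign_shipment → ¬issue_refund)) is O(issue_refund → ¬countersign_shipment), and O(issue_refund) is already established, so O(¬countersign_shipment).
Premise 7, O(¬run_backup → countersign_shipment), contraposes to O(¬countersign_shipment → run_backup); with O(¬countersign_shipment) we get O(run_backup).
The contrapositive of premise 8 (O(¬authorize_directive → ¬run_backup)) is O(run_backup → authorize_directive), and O(run_backup) is already established, so O(authorize_directive).
Premises 1, 4, 6, 10, 11 do not contribute to this derivation.
Hence authorize_directive is obligatory.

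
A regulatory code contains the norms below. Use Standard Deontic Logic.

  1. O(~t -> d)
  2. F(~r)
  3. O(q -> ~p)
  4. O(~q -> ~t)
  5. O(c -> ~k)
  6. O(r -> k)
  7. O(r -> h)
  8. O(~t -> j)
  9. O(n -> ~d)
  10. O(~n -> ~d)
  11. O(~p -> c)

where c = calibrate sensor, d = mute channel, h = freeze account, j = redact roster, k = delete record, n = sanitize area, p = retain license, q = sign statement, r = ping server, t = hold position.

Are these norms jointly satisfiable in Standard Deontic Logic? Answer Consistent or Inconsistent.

Inconsistent

Premises 10 and 9 cover both cases: O(~n -> ~d) and O(n -> ~d). Since ~n ∨ n is a tautology, O(~d) follows.
Premise 1 is O(~t -> d); contrapositively O(~d -> t). Since O(~d) holds, K gives O(t).
Premise 4, O(~q -> ~t), contraposes to O(t -> q); with O(t) we get O(q).
Applying K to premise 3 (O(q -> ~p)) and O(q) yields O(~p).
With premise 11, O(~p -> c), the K-axiom yields O(c).
Applying K to premise 5 (O(c -> ~k)) and O(c) yields O(~k).
Premise 6 is O(r -> k); contrapositively O(~k -> ~r). Since O(~k) holds, K gives O(~r).
However, F(~r) at premise 2 amounts to O(r).
We now have both O(~r) and O(r) — r is simultaneously obligatory and forbidden, violating the D-axiom.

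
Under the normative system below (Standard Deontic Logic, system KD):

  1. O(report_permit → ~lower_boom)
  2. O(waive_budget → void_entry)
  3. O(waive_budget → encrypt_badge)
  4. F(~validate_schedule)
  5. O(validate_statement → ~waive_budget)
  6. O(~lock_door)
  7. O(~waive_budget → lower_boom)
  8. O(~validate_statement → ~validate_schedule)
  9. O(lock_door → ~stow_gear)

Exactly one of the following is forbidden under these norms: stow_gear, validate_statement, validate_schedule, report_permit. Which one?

F(~validate_schedule) at premise 4 means O(validate_schedule).
The contrapositive of premise 8 (O(~validate_statement → ~validate_schedule)) is O(validate_schedule → validate_statement), and O(validate_schedule) is already established, so O(validate_statement).
With premise 5, O(validate_statement → ~waive_budget), the K-axiom yields O(~waive_budget).
Premise 7 is O(~waive_budget → lower_boom); since O(~waive_budget), deontic closure gives O(lower_boom).
Premise 1, O(report_permit → ~lower_boom), contraposes to O(lower_boom → ~report_permit); with O(lower_boom) we get O(~report_permit).
So O(~report_permit) holds, i.e. report_permit is forbidden. None of the other listed options is forbidden under the premises.

report_permit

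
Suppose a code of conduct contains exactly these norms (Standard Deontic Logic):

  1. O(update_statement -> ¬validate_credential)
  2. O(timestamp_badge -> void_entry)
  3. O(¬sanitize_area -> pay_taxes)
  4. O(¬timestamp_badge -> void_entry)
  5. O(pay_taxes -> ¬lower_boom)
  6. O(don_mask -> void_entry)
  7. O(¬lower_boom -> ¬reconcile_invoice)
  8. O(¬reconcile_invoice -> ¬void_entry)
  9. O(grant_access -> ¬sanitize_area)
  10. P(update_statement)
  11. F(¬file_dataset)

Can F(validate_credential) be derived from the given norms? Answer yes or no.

Premise 1 is O(update_statement -> ¬validate_credential), but O(update_statement) is not derivable from the premises (the permission P(update_statement) asserts only ¬O(¬update_statement), not O(update_statement)), so it does not yield O(¬validate_credential).
No other premise forces O(¬validate_credential). An ideal world satisfying every premise can still have validate_credential true, so F(validate_credential) is not derivable.

No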